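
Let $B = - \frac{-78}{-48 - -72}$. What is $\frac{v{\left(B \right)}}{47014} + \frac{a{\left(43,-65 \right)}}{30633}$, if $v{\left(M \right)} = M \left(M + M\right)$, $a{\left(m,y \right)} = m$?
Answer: $\frac{21349793}{11521438896} \approx 0.001853$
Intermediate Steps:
$B = \frac{13}{4}$ ($B = - \frac{-78}{-48 + 72} = - \frac{-78}{24} = \left(-1\right) \left(- \frac{13}{4}\right) = \frac{13}{4} \approx 3.25$)
$v{\left(M \right)} = 2 M^{2}$ ($v{\left(M \right)} = M 2 M = 2 M^{2}$)
$\frac{v{\left(B \right)}}{47014} + \frac{a{\left(43,-65 \right)}}{30633} = \frac{2 \left(\frac{13}{4}\right)^{2}}{47014} + \frac{43}{30633} = 2 \cdot \frac{169}{16} \cdot \frac{1}{47014} + 43 \cdot \frac{1}{30633} = \frac{169}{8} \cdot \frac{1}{47014} + \frac{43}{30633} = \frac{169}{376112} + \frac{43}{30633} = \frac{21349793}{11521438896}$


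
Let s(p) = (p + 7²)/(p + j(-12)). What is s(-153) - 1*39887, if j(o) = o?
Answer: -6581251/165 ≈ -39886.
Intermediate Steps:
s(p) = (49 + p)/(-12 + p) (s(p) = (p + 7²)/(p - 12) = (p + 49)/(-12 + p) = (49 + p)/(-12 + p))
s(-153) - 1*39887 = (49 - 153)/(-12 - 153) - 1*39887 = -104/(-165) - 39887 = -1/165*(-104) - 39887 = 104/165 - 39887 = -6581251/165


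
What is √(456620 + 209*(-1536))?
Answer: 2*√33899 ≈ 368.23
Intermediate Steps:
√(456620 + 209*(-1536)) = √(456620 - 321024) = √135596 = 2*√33899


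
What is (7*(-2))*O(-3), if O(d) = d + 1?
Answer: 28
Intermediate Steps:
O(d) = 1 + d
(7*(-2))*O(-3) = (7*(-2))*(1 - 3) = -14*(-2) = 28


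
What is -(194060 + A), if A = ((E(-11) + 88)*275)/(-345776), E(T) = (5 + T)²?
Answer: -16775314115/86444 ≈ -1.9406e+5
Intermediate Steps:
A = -8525/86444 (A = (((5 - 11)² + 88)*275)/(-345776) = (((-6)² + 88)*275)*(-1/345776) = ((36 + 88)*275)*(-1/345776) = (124*275)*(-1/345776) = 34100*(-1/345776) = -8525/86444 ≈ -0.098619)
-(194060 + A) = -(194060 - 8525/86444) = -1*16775314115/86444 = -16775314115/86444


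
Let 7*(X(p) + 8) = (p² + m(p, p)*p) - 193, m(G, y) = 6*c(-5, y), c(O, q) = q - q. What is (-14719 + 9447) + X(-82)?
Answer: -4347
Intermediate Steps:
c(O, q) = 0
m(G, y) = 0 (m(G, y) = 6*0 = 0)
X(p) = -249/7 + p²/7 (X(p) = -8 + ((p² + 0*p) - 193)/7 = -8 + ((p² + 0) - 193)/7 = -8 + (p² - 193)/7 = -8 + (-193 + p²)/7 = -8 + (-193/7 + p²/7) = -249/7 + p²/7)
(-14719 + 9447) + X(-82) = (-14719 + 9447) + (-249/7 + (⅐)*(-82)²) = -5272 + (-249/7 + (⅐)*6724) = -5272 + (-249/7 + 6724/7) = -5272 + 925 = -4347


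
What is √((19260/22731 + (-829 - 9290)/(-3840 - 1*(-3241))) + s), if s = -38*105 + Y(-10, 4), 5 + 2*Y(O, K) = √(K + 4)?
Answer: √(-327505857172074574 + 82396394944516*√2)/9077246 ≈ 63.034*I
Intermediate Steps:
Y(O, K) = -5/2 + √(4 + K)/2 (Y(O, K) = -5/2 + √(K + 4)/2 = -5/2 + √(4 + K)/2)
s = -7985/2 + √2 (s = -38*105 + (-5/2 + √(4 + 4)/2) = -3990 + (-5/2 + √8/2) = -3990 + (-5/2 + (2*√2)/2) = -3990 + (-5/2 + √2) = -7985/2 + √2 ≈ -3991.1)
√((19260/22731 + (-829 - 9290)/(-3840 - 1*(-3241))) + s) = √((19260/22731 + (-829 - 9290)/(-3840 - 1*(-3241))) + (-7985/2 + √2)) = √((19260*(1/22731) - 10119/(-3840 + 3241)) + (-7985/2 + √2)) = √((6420/7577 - 10119/(-599)) + (-7985/2 + √2)) = √((6420/7577 - 10119*(-1/599)) + (-7985/2 + √2)) = √((6420/7577 + 10119/599) + (-7985/2 + √2)) = √(80517243/4538623 + (-7985/2 + √2)) = √(-36079870169/9077246 + √2)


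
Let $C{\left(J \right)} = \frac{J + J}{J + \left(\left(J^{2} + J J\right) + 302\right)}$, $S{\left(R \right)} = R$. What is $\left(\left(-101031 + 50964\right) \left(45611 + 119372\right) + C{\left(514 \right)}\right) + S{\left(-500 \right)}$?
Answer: $- \frac{1092841557368765}{132302} \approx -8.2602 \cdot 10^{9}$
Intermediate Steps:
$C{\left(J \right)} = \frac{2 J}{302 + J + 2 J^{2}}$ ($C{\left(J \right)} = \frac{2 J}{J + \left(\left(J^{2} + J^{2}\right) + 302\right)} = \frac{2 J}{J + \left(2 J^{2} + 302\right)} = \frac{2 J}{J + \left(302 + 2 J^{2}\right)} = \frac{2 J}{302 + J + 2 J^{2}}$)
$\left(\left(-101031 + 50964\right) \left(45611 + 119372\right) + C{\left(514 \right)}\right) + S{\left(-500 \right)} = \left(\left(-101031 + 50964\right) \left(45611 + 119372\right) + 2 \cdot 514 \frac{1}{302 + 514 + 2 \cdot 514^{2}}\right) - 500 = \left(\left(-50067\right) 164983 + 2 \cdot 514 \frac{1}{302 + 514 + 2 \cdot 264196}\right) - 500 = \left(-8260203861 + 2 \cdot 514 \frac{1}{302 + 514 + 528392}\right) - 500 = \left(-8260203861 + 2 \cdot 514 \cdot \frac{1}{529208}\right) - 500 = \left(-8260203861 + \frac{257}{132302}\right) - 500 = - \frac{1092841491217765}{132302} - 500 = - \frac{1092841557368765}{132302}$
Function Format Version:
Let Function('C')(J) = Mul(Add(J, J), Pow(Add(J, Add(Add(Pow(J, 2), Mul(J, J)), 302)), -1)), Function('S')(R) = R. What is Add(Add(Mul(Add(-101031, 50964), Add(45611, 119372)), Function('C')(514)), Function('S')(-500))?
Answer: Rational(-1092841557368765, 132302) ≈ -8.2602e+9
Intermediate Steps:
Function('C')(J) = Mul(2, J, Pow(Add(302, J, Mul(2, Pow(J, 2))), -1)) (Function('C')(J) = Mul(Mul(2, J), Pow(Add(J, Add(Add(Pow(J, 2), Pow(J, 2)), 302)), -1)) = Mul(Mul(2, J), Pow(Add(J, Add(Mul(2, Pow(J, 2)), 302)), -1)) = Mul(Mul(2, J), Pow(Add(J, Add(302, Mul(2, Pow(J, 2)))), -1)) = Mul(Mul(2, J), Pow(Add(302, J, Mul(2, Pow(J, 2))), -1)) = Mul(2, J, Pow(Add(302, J, Mul(2, Pow(J, 2))), -1)))
Add(Add(Mul(Add(-101031, 50964), Add(45611, 119372)), Function('C')(514)), Function('S')(-500)) = Add(Add(Mul(Add(-101031, 50964), Add(45611, 119372)), Mul(2, 514, Pow(Add(302, 514, Mul(2, Pow(514, 2))), -1))), -500) = Add(Add(Mul(-50067, 164983), Mul(2, 514, Pow(Add(302, 514, Mul(2, 264196)), -1))), -500) = Add(Add(-8260203861, Mul(2, 514, Pow(Add(302, 514, 528392), -1))), -500) = Add(Add(-8260203861, Mul(2, 514, Pow(529208, -1))), -500) = Add(Add(-8260203861, Mul(2, 514, Rational(1, 529208))), -500) = Add(Add(-8260203861, Rational(257, 132302)), -500) = Add(Rational(-1092841491217765, 132302), -500) = Rational(-1092841557368765, 132302)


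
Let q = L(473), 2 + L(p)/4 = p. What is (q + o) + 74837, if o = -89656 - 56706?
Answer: -69641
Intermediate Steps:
L(p) = -8 + 4*p
o = -146362
q = 1884 (q = -8 + 4*473 = -8 + 1892 = 1884)
(q + o) + 74837 = (1884 - 146362) + 74837 = -144478 + 74837 = -69641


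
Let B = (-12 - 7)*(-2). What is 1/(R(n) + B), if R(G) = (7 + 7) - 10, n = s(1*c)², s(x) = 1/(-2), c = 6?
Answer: 1/42 ≈ 0.023810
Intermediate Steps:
s(x) = -½
B = 38 (B = -19*(-2) = 38)
n = ¼ (n = (-½)² = ¼ ≈ 0.25000)
R(G) = 4 (R(G) = 14 - 10 = 4)
1/(R(n) + B) = 1/(4 + 38) = 1/42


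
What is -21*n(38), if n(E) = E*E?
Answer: -30324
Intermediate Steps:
n(E) = E²
-21*n(38) = -21*38² = -21*1444 = -30324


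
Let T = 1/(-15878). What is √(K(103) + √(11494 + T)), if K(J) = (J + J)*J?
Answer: √(5349288736712 + 15878*√2897762484818)/15878 ≈ 146.03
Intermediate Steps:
K(J) = 2*J² (K(J) = (2*J)*J = 2*J²)
T = -1/15878 ≈ -6.2980e-5
√(K(103) + √(11494 + T)) = √(2*103² + √(11494 - 1/15878)) = √(2*10609 + √(182501731/15878)) = √(21218 + √2897762484818/15878)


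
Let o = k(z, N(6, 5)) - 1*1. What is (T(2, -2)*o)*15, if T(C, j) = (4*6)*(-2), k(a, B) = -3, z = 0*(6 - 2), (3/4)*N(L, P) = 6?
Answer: 2880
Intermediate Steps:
N(L, P) = 8 (N(L, P) = (4/3)*6 = 8)
z = 0 (z = 0*4 = 0)
o = -4 (o = -3 - 1*1 = -3 - 1 = -4)
T(C, j) = -48 (T(C, j) = 24*(-2) = -48)
(T(2, -2)*o)*15 = -48*(-4)*15 = 192*15 = 2880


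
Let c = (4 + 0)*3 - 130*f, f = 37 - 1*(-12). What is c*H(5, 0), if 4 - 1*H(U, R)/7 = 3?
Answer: -44506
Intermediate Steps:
f = 49 (f = 37 + 12 = 49)
H(U, R) = 7 (H(U, R) = 28 - 7*3 = 28 - 21 = 7)
c = -6358 (c = (4 + 0)*3 - 130*49 = 4*3 - 6370 = 12 - 6370 = -6358)
c*H(5, 0) = -6358*7 = -44506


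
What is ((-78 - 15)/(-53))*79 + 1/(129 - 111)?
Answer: 132299/954 ≈ 138.68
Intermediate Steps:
((-78 - 15)/(-53))*79 + 1/(129 - 111) = -93*(-1/53)*79 + 1/18 = (93/53)*79 + 1/18 = 7347/53 + 1/18 = 132299/954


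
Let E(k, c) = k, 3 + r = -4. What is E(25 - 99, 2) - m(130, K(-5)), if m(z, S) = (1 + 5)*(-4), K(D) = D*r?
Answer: -50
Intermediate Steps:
r = -7 (r = -3 - 4 = -7)
K(D) = -7*D (K(D) = D*(-7) = -7*D)
m(z, S) = -24 (m(z, S) = 6*(-4) = -24)
E(25 - 99, 2) - m(130, K(-5)) = (25 - 99) - 1*(-24) = -74 + 24 = -50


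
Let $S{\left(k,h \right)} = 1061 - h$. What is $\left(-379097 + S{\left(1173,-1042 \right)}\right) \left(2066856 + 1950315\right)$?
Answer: $-1514449363974$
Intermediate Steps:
$\left(-379097 + S{\left(1173,-1042 \right)}\right) \left(2066856 + 1950315\right) = \left(-379097 + \left(1061 - -1042\right)\right) \left(2066856 + 1950315\right) = \left(-379097 + \left(1061 + 1042\right)\right) 4017171 = \left(-379097 + 2103\right) 4017171 = \left(-376994\right) 4017171 = -1514449363974$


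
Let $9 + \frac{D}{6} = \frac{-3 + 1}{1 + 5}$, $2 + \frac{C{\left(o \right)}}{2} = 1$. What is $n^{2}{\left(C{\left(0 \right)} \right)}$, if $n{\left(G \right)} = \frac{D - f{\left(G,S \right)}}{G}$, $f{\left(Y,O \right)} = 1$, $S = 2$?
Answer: $\frac{3249}{4} \approx 812.25$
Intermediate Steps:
$C{\left(o \right)} = -2$ ($C{\left(o \right)} = -4 + 2 \cdot 1 = -4 + 2 = -2$)
$D = -56$ ($D = -54 + 6 \frac{-3 + 1}{1 + 5} = -54 + 6 \left(- \frac{2}{6}\right) = -54 + 6 \left(\left(-2\right) \frac{1}{6}\right) = -54 + 6 \left(- \frac{1}{3}\right) = -54 - 2 = -56$)
$n{\left(G \right)} = - \frac{57}{G}$ ($n{\left(G \right)} = \frac{-56 - 1}{G} = - \frac{57}{G}$)
$n^{2}{\left(C{\left(0 \right)} \right)} = \left(- \frac{57}{-2}\right)^{2} = \left(\left(-57\right) \left(- \frac{1}{2}\right)\right)^{2} = \left(\frac{57}{2}\right)^{2} = \frac{3249}{4}$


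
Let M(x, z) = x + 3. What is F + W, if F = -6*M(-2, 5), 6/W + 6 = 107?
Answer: -600/101 ≈ -5.9406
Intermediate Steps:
M(x, z) = 3 + x
W = 6/101 (W = 6/(-6 + 107) = 6/101 ≈ 0.059406)
F = -6 (F = -6*(3 - 2) = -6*1 = -6)
F + W = -6 + 6/101 = -600/101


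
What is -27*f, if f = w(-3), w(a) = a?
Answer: 81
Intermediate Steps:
f = -3
-27*f = -27*(-3) = 81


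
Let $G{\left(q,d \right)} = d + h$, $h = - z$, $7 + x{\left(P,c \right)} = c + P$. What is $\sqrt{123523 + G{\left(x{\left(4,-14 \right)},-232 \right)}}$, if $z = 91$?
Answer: $40 \sqrt{77} \approx 351.0$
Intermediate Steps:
$x{\left(P,c \right)} = -7 + P + c$ ($x{\left(P,c \right)} = -7 + \left(c + P\right) = -7 + \left(P + c\right) = -7 + P + c$)
$h = -91$ ($h = \left(-1\right) 91 = -91$)
$G{\left(q,d \right)} = -91 + d$ ($G{\left(q,d \right)} = d - 91 = -91 + d$)
$\sqrt{123523 + G{\left(x{\left(4,-14 \right)},-232 \right)}} = \sqrt{123523 - 323} = \sqrt{123200} = 40 \sqrt{77}$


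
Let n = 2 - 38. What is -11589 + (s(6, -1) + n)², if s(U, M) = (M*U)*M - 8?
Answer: -10145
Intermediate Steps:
n = -36
s(U, M) = -8 + U*M² (s(U, M) = U*M² - 8 = -8 + U*M²)
-11589 + (s(6, -1) + n)² = -11589 + ((-8 + 6*(-1)²) - 36)² = -11589 + ((-8 + 6*1) - 36)² = -11589 + ((-8 + 6) - 36)² = -11589 + (-2 - 36)² = -11589 + (-38)² = -11589 + 1444 = -10145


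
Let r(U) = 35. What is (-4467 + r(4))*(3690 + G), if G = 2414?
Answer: -27052928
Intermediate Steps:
(-4467 + r(4))*(3690 + G) = (-4467 + 35)*(3690 + 2414) = -4432*6104 = -27052928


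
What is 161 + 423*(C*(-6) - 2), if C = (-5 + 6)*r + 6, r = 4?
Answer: -26065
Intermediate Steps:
C = 10 (C = (-5 + 6)*4 + 6 = 1*4 + 6 = 4 + 6 = 10)
161 + 423*(C*(-6) - 2) = 161 + 423*(10*(-6) - 2) = 161 + 423*(-60 - 2) = 161 + 423*(-62) = 161 - 26226 = -26065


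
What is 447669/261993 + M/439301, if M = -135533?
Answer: 53717580700/38364595631 ≈ 1.4002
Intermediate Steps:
447669/261993 + M/439301 = 447669/261993 - 135533/439301 = 447669*(1/261993) - 135533*1/439301 = 149223/87331 - 135533/439301 = 53717580700/38364595631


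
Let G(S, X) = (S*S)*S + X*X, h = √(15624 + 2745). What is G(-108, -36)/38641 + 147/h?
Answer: -1258416/38641 + 49*√2041/2041 ≈ -31.482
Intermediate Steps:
h = 3*√2041 (h = √18369 = 3*√2041 ≈ 135.53)
G(S, X) = S³ + X² (G(S, X) = S²*S + X² = S³ + X²)
G(-108, -36)/38641 + 147/h = ((-108)³ + (-36)²)/38641 + 147/((3*√2041)) = (-1259712 + 1296)*(1/38641) + 147*(√2041/6123) = -1258416*1/38641 + 49*√2041/2041 = -1258416/38641 + 49*√2041/2041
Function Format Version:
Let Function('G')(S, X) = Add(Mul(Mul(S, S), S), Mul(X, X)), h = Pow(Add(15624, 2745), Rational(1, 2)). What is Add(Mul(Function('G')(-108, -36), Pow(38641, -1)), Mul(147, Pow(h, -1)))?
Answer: Add(Rational(-1258416, 38641), Mul(Rational(49, 2041), Pow(2041, Rational(1, 2)))) ≈ -31.482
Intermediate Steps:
h = Mul(3, Pow(2041, Rational(1, 2))) (h = Pow(18369, Rational(1, 2)) = Mul(3, Pow(2041, Rational(1, 2))) ≈ 135.53)
Function('G')(S, X) = Add(Pow(S, 3), Pow(X, 2)) (Function('G')(S, X) = Add(Mul(Pow(S, 2), S), Pow(X, 2)) = Add(Pow(S, 3), Pow(X, 2)))
Add(Mul(Function('G')(-108, -36), Pow(38641, -1)), Mul(147, Pow(h, -1))) = Add(Mul(Add(Pow(-108, 3), Pow(-36, 2)), Pow(38641, -1)), Mul(147, Pow(Mul(3, Pow(2041, Rational(1, 2))), -1))) = Add(Mul(Add(-1259712, 1296), Rational(1, 38641)), Mul(147, Mul(Rational(1, 6123), Pow(2041, Rational(1, 2))))) = Add(Mul(-1258416, Rational(1, 38641)), Mul(Rational(49, 2041), Pow(2041, Rational(1, 2)))) = Add(Rational(-1258416, 38641), Mul(Rational(49, 2041), Pow(2041, Rational(1, 2))))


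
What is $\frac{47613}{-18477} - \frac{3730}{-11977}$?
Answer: $- \frac{167113897}{73766343} \approx -2.2654$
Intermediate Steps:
$\frac{47613}{-18477} - \frac{3730}{-11977} = 47613 \left(- \frac{1}{18477}\right) - - \frac{3730}{11977} = - \frac{15871}{6159} + \frac{3730}{11977} = - \frac{167113897}{73766343}$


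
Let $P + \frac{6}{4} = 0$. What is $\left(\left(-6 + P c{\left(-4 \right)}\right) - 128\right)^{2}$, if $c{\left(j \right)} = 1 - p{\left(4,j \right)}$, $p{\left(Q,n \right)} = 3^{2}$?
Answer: $14884$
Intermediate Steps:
$P = - \frac{3}{2}$ ($P = - \frac{3}{2} + 0 = - \frac{3}{2} \approx -1.5$)
$p{\left(Q,n \right)} = 9$
$c{\left(j \right)} = -8$ ($c{\left(j \right)} = 1 - 9 = -8$)
$\left(\left(-6 + P c{\left(-4 \right)}\right) - 128\right)^{2} = \left(\left(-6 - -12\right) - 128\right)^{2} = \left(\left(-6 + 12\right) - 128\right)^{2} = \left(6 - 128\right)^{2} = \left(-122\right)^{2} = 14884$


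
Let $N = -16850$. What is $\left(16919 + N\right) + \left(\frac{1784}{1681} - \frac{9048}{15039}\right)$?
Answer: $\frac{585326153}{8426853} \approx 69.46$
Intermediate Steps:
$\left(16919 + N\right) + \left(\frac{1784}{1681} - \frac{9048}{15039}\right) = \left(16919 - 16850\right) + \left(\frac{1784}{1681} - \frac{9048}{15039}\right) = 69 + \left(1784 \cdot \frac{1}{1681} - \frac{3016}{5013}\right) = 69 + \left(\frac{1784}{1681} - \frac{3016}{5013}\right) = 69 + \frac{3873296}{8426853} = \frac{585326153}{8426853}$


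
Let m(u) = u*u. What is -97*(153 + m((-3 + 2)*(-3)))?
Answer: -15714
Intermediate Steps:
m(u) = u**2
-97*(153 + m((-3 + 2)*(-3))) = -97*(153 + ((-3 + 2)*(-3))**2) = -97*(153 + (-1*(-3))**2) = -97*(153 + 3**2) = -97*(153 + 9) = -97*162 = -15714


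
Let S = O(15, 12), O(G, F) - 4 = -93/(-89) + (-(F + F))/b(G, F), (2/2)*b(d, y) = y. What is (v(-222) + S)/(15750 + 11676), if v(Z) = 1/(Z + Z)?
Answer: 120235/1083765816 ≈ 0.00011094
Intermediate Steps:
b(d, y) = y
v(Z) = 1/(2*Z)
O(G, F) = 271/89 (O(G, F) = 4 + (-93/(-89) + (-(F + F))/F) = 4 + (-93*(-1/89) + (-2*F)/F) = 4 + (93/89 + (-2*F)/F) = 4 + (93/89 - 2) = 4 - 85/89 = 271/89)
S = 271/89 ≈ 3.0449
(v(-222) + S)/(15750 + 11676) = ((½)/(-222) + 271/89)/(15750 + 11676) = ((½)*(-1/222) + 271/89)/27426 = (-1/444 + 271/89)*(1/27426) = (120235/39516)*(1/27426) = 120235/1083765816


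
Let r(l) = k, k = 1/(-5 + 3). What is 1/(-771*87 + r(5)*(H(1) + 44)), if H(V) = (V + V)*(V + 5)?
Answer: -1/67105 ≈ -1.4902e-5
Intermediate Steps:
k = -½ (k = 1/(-2) = -½ ≈ -0.50000)
r(l) = -½
H(V) = 2*V*(5 + V) (H(V) = (2*V)*(5 + V) = 2*V*(5 + V))
1/(-771*87 + r(5)*(H(1) + 44)) = 1/(-771*87 - (2*1*(5 + 1) + 44)/2) = 1/(-67077 - (2*1*6 + 44)/2) = 1/(-67077 - (12 + 44)/2) = 1/(-67077 - ½*56) = 1/(-67077 - 28) = 1/(-67105) = -1/67105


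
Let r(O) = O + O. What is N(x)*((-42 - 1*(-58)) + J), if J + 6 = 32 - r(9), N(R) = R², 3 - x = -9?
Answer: 3456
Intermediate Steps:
x = 12 (x = 3 - 1*(-9) = 3 + 9 = 12)
r(O) = 2*O
J = 8 (J = -6 + (32 - 2*9) = -6 + (32 - 1*18) = -6 + (32 - 18) = -6 + 14 = 8)
N(x)*((-42 - 1*(-58)) + J) = 12²*((-42 - 1*(-58)) + 8) = 144*((-42 + 58) + 8) = 144*(16 + 8) = 144*24 = 3456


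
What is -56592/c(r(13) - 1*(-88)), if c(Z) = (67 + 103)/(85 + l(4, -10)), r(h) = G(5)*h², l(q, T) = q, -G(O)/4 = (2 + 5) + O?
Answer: -2518344/85 ≈ -29628.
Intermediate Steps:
G(O) = -28 - 4*O (G(O) = -4*((2 + 5) + O) = -4*(7 + O) = -28 - 4*O)
r(h) = -48*h² (r(h) = (-28 - 4*5)*h² = (-28 - 20)*h² = -48*h²)
c(Z) = 170/89 (c(Z) = (67 + 103)/(85 + 4) = 170/89)
-56592/c(r(13) - 1*(-88)) = -56592/170/89 = -56592*89/170 = -2518344/85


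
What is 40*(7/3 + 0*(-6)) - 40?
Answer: 160/3 ≈ 53.333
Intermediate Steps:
40*(7/3 + 0*(-6)) - 40 = 40*(7*(⅓) + 0) - 40 = 40*(7/3 + 0) - 40 = 40*(7/3) - 40 = 280/3 - 40 = 160/3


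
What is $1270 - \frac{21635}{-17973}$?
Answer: $\frac{22847345}{17973} \approx 1271.2$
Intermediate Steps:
$1270 - \frac{21635}{-17973} = 1270 - - \frac{21635}{17973} = 1270 + \frac{21635}{17973} = \frac{22847345}{17973}$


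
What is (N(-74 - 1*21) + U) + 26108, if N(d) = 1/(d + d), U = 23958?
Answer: 9512539/190 ≈ 50066.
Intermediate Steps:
N(d) = 1/(2*d)
(N(-74 - 1*21) + U) + 26108 = (1/(2*(-74 - 1*21)) + 23958) + 26108 = (1/(2*(-74 - 21)) + 23958) + 26108 = ((½)/(-95) + 23958) + 26108 = ((½)*(-1/95) + 23958) + 26108 = (-1/190 + 23958) + 26108 = 4552019/190 + 26108 = 9512539/190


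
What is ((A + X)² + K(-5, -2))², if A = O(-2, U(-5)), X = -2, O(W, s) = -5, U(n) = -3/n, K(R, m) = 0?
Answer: 2401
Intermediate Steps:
A = -5
((A + X)² + K(-5, -2))² = ((-5 - 2)² + 0)² = ((-7)² + 0)² = (49 + 0)² = 49² = 2401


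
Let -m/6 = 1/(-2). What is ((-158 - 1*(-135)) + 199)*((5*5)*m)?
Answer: 13200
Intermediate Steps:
m = 3 (m = -6/(-2) = -6*(-1/2) = 3)
((-158 - 1*(-135)) + 199)*((5*5)*m) = ((-158 - 1*(-135)) + 199)*((5*5)*3) = ((-158 + 135) + 199)*(25*3) = (-23 + 199)*75 = 176*75 = 13200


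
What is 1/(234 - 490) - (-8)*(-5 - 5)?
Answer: -20481/256 ≈ -80.004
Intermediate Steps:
1/(234 - 490) - (-8)*(-5 - 5) = 1/(-256) - (-8)*(-10) = -1/256 - 1*80 = -1/256 - 80 = -20481/256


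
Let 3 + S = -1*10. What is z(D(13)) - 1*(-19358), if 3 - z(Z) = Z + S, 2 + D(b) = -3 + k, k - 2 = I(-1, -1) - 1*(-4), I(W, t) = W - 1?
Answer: 19375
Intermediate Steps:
I(W, t) = -1 + W
k = 4 (k = 2 + ((-1 - 1) - 1*(-4)) = 2 + (-2 + 4) = 2 + 2 = 4)
D(b) = -1 (D(b) = -2 + (-3 + 4) = -2 + 1 = -1)
S = -13 (S = -3 - 1*10 = -3 - 10 = -13)
z(Z) = 16 - Z (z(Z) = 3 - (Z - 13) = 3 - (-13 + Z) = 3 + (13 - Z) = 16 - Z)
z(D(13)) - 1*(-19358) = (16 - 1*(-1)) - 1*(-19358) = (16 + 1) + 19358 = 17 + 19358 = 19375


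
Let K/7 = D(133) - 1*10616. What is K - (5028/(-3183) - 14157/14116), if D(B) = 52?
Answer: -1107486137055/14977076 ≈ -73945.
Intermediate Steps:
K = -73948 (K = 7*(52 - 1*10616) = 7*(52 - 10616) = 7*(-10564) = -73948)
K - (5028/(-3183) - 14157/14116) = -73948 - (5028/(-3183) - 14157/14116) = -73948 - (5028*(-1/3183) - 14157*1/14116) = -73948 - (-1676/1061 - 14157/14116) = -73948 - 1*(-38678993/14977076) = -73948 + 38678993/14977076 = -1107486137055/14977076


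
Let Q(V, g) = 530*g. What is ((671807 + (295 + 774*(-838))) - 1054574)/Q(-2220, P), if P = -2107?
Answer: 515542/558355 ≈ 0.92332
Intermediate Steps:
((671807 + (295 + 774*(-838))) - 1054574)/Q(-2220, P) = ((671807 + (295 + 774*(-838))) - 1054574)/((530*(-2107))) = ((671807 + (295 - 648612)) - 1054574)/(-1116710) = ((671807 - 648317) - 1054574)*(-1/1116710) = (23490 - 1054574)*(-1/1116710) = -1031084*(-1/1116710) = 515542/558355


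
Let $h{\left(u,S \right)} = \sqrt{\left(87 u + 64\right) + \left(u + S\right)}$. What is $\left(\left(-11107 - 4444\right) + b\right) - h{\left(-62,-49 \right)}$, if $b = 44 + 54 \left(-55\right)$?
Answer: $-18477 - i \sqrt{5441} \approx -18477.0 - 73.763 i$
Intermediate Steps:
$b = -2926$ ($b = 44 - 2970 = -2926$)
$h{\left(u,S \right)} = \sqrt{64 + S + 88 u}$ ($h{\left(u,S \right)} = \sqrt{\left(64 + 87 u\right) + \left(S + u\right)} = \sqrt{64 + S + 88 u}$)
$\left(\left(-11107 - 4444\right) + b\right) - h{\left(-62,-49 \right)} = \left(\left(-11107 - 4444\right) - 2926\right) - \sqrt{64 - 49 + 88 \left(-62\right)} = \left(-15551 - 2926\right) - \sqrt{64 - 49 - 5456} = -18477 - \sqrt{-5441} = -18477 - i \sqrt{5441}$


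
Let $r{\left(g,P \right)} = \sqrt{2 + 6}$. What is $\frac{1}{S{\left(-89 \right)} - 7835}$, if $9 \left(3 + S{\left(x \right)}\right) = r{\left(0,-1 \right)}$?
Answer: $- \frac{317439}{2488086878} - \frac{9 \sqrt{2}}{2488086878} \approx -0.00012759$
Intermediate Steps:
$r{\left(g,P \right)} = 2 \sqrt{2}$ ($r{\left(g,P \right)} = \sqrt{8} = 2 \sqrt{2}$)
$S{\left(x \right)} = -3 + \frac{2 \sqrt{2}}{9}$
$\frac{1}{S{\left(-89 \right)} - 7835} = \frac{1}{\left(-3 + \frac{2 \sqrt{2}}{9}\right) - 7835} = \frac{1}{-7838 + \frac{2 \sqrt{2}}{9}}$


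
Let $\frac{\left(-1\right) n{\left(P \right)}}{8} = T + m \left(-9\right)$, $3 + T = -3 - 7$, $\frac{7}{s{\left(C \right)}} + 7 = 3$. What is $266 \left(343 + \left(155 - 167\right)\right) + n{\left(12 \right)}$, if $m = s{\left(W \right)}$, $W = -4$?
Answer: $88024$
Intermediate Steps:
$s{\left(C \right)} = - \frac{7}{4}$ ($s{\left(C \right)} = \frac{7}{-7 + 3} = \frac{7}{-4} = 7 \left(- \frac{1}{4}\right) = - \frac{7}{4}$)
$T = -13$ ($T = -3 - 10 = -13$)
$m = - \frac{7}{4} \approx -1.75$
$n{\left(P \right)} = -22$ ($n{\left(P \right)} = - 8 \left(-13 - - \frac{63}{4}\right) = - 8 \left(-13 + \frac{63}{4}\right) = \left(-8\right) \frac{11}{4} = -22$)
$266 \left(343 + \left(155 - 167\right)\right) + n{\left(12 \right)} = 266 \left(343 + \left(155 - 167\right)\right) - 22 = 266 \left(343 - 12\right) - 22 = 266 \cdot 331 - 22 = 88046 - 22 = 88024$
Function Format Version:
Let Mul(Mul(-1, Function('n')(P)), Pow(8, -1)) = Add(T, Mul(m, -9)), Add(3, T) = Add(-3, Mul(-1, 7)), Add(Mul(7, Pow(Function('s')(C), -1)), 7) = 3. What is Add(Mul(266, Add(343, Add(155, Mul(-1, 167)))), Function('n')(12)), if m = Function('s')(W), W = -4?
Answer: 88024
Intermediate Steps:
Function('s')(C) = Rational(-7, 4) (Function('s')(C) = Mul(7, Pow(Add(-7, 3), -1)) = Mul(7, Pow(-4, -1)) = Mul(7, Rational(-1, 4)) = Rational(-7, 4))
T = -13 (T = Add(-3, Add(-3, Mul(-1, 7))) = Add(-3, Add(-3, -7)) = Add(-3, -10) = -13)
m = Rational(-7, 4) ≈ -1.7500
Function('n')(P) = -22 (Function('n')(P) = Mul(-8, Add(-13, Mul(Rational(-7, 4), -9))) = Mul(-8, Add(-13, Rational(63, 4))) = Mul(-8, Rational(11, 4)) = -22)
Add(Mul(266, Add(343, Add(155, Mul(-1, 167)))), Function('n')(12)) = Add(Mul(266, Add(343, Add(155, Mul(-1, 167)))), -22) = Add(Mul(266, Add(343, Add(155, -167))), -22) = Add(Mul(266, Add(343, -12)), -22) = Add(Mul(266, 331), -22) = Add(88046, -22) = 88024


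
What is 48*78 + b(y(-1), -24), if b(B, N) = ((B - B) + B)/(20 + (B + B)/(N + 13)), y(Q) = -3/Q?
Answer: 801249/214 ≈ 3744.2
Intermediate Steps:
b(B, N) = B/(20 + 2*B/(13 + N)) (b(B, N) = (0 + B)/(20 + (2*B)/(13 + N)) = B/(20 + 2*B/(13 + N)))
48*78 + b(y(-1), -24) = 48*78 + (-3/(-1))*(13 - 24)/(2*(130 - 3/(-1) + 10*(-24))) = 3744 + (1/2)*(-3*(-1))*(-11)/(130 - 3*(-1) - 240) = 3744 + (1/2)*3*(-11)/(130 + 3 - 240) = 3744 + (1/2)*3*(-11)/(-107) = 3744 + (1/2)*3*(-1/107)*(-11) = 3744 + 33/214 = 801249/214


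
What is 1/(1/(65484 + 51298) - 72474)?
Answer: -116782/8463658667 ≈ -1.3798e-5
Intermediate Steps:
1/(1/(65484 + 51298) - 72474) = 1/(1/116782 - 72474) = 1/(-8463658667/116782) = -116782/8463658667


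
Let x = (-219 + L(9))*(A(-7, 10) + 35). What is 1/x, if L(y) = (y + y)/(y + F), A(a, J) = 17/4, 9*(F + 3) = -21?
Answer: -44/369735 ≈ -0.00011900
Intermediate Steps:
F = -16/3 (F = -3 + (1/9)*(-21) = -3 - 7/3 = -16/3 ≈ -5.3333)
A(a, J) = 17/4 (A(a, J) = 17*(1/4) = 17/4)
L(y) = 2*y/(-16/3 + y) (L(y) = (y + y)/(y - 16/3) = (2*y)/(-16/3 + y) = 2*y/(-16/3 + y))
x = -369735/44 (x = (-219 + 6*9/(-16 + 3*9))*(17/4 + 35) = (-219 + 6*9/(-16 + 27))*(157/4) = (-219 + 6*9/11)*(157/4) = (-219 + 6*9*(1/11))*(157/4) = (-219 + 54/11)*(157/4) = -2355/11*157/4 = -369735/44 ≈ -8403.1)
1/x = 1/(-369735/44) = -44/369735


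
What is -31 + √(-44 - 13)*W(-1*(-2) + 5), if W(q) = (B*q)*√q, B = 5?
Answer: -31 + 35*I*√399 ≈ -31.0 + 699.12*I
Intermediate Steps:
W(q) = 5*q^(3/2) (W(q) = (5*q)*√q = 5*q^(3/2))
-31 + √(-44 - 13)*W(-1*(-2) + 5) = -31 + √(-44 - 13)*(5*(-1*(-2) + 5)^(3/2)) = -31 + √(-57)*(5*(2 + 5)^(3/2)) = -31 + (I*√57)*(5*7^(3/2)) = -31 + (I*√57)*(5*(7*√7)) = -31 + (I*√57)*(35*√7) = -31 + 35*I*√399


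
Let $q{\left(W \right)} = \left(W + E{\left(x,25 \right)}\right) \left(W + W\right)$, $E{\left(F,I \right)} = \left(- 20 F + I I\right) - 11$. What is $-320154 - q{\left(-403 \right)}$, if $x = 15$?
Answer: $-391888$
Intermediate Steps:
$E{\left(F,I \right)} = -11 + I^{2} - 20 F$ ($E{\left(F,I \right)} = \left(- 20 F + I^{2}\right) - 11 = \left(I^{2} - 20 F\right) - 11 = -11 + I^{2} - 20 F$)
$q{\left(W \right)} = 2 W \left(314 + W\right)$ ($q{\left(W \right)} = \left(W - \left(311 - 625\right)\right) \left(W + W\right) = \left(W - -314\right) 2 W = \left(W + 314\right) 2 W = \left(314 + W\right) 2 W = 2 W \left(314 + W\right)$)
$-320154 - q{\left(-403 \right)} = -320154 - 2 \left(-403\right) \left(314 - 403\right) = -320154 - 2 \left(-403\right) \left(-89\right) = -320154 - 71734 = -391888$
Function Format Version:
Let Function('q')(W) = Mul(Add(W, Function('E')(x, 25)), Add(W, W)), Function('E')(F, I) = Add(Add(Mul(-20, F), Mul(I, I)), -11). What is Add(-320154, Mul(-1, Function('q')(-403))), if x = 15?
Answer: -391888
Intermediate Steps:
Function('E')(F, I) = Add(-11, Pow(I, 2), Mul(-20, F)) (Function('E')(F, I) = Add(Add(Mul(-20, F), Pow(I, 2)), -11) = Add(Add(Pow(I, 2), Mul(-20, F)), -11) = Add(-11, Pow(I, 2), Mul(-20, F)))
Function('q')(W) = Mul(2, W, Add(314, W)) (Function('q')(W) = Mul(Add(W, Add(-11, Pow(25, 2), Mul(-20, 15))), Add(W, W)) = Mul(Add(W, Add(-11, 625, -300)), Mul(2, W)) = Mul(Add(W, 314), Mul(2, W)) = Mul(Add(314, W), Mul(2, W)) = Mul(2, W, Add(314, W)))
Add(-320154, Mul(-1, Function('q')(-403))) = Add(-320154, Mul(-1, Mul(2, -403, Add(314, -403)))) = Add(-320154, Mul(-1, Mul(2, -403, -89))) = Add(-320154, Mul(-1, 71734)) = Add(-320154, -71734) = -391888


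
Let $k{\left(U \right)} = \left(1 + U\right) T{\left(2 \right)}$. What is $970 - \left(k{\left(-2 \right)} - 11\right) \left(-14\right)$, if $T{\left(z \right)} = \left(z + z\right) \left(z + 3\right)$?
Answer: $536$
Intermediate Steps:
$T{\left(z \right)} = 2 z \left(3 + z\right)$
$k{\left(U \right)} = 20 + 20 U$ ($k{\left(U \right)} = \left(1 + U\right) 2 \cdot 2 \left(3 + 2\right) = \left(1 + U\right) 2 \cdot 2 \cdot 5 = \left(1 + U\right) 20 = 20 + 20 U$)
$970 - \left(k{\left(-2 \right)} - 11\right) \left(-14\right) = 970 - \left(\left(20 + 20 \left(-2\right)\right) - 11\right) \left(-14\right) = 970 - \left(\left(20 - 40\right) - 11\right) \left(-14\right) = 970 - \left(-20 - 11\right) \left(-14\right) = 970 - \left(-31\right) \left(-14\right) = 970 - 434 = 536$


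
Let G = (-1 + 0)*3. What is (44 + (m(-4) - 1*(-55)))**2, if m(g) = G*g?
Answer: 12321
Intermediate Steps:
G = -3 (G = -1*3 = -3)
m(g) = -3*g
(44 + (m(-4) - 1*(-55)))**2 = (44 + (-3*(-4) - 1*(-55)))**2 = (44 + (12 + 55))**2 = (44 + 67)**2 = 111**2 = 12321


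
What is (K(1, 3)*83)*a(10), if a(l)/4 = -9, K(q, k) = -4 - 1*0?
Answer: 11952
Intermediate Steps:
K(q, k) = -4 (K(q, k) = -4 + 0 = -4)
a(l) = -36 (a(l) = 4*(-9) = -36)
(K(1, 3)*83)*a(10) = -4*83*(-36) = -332*(-36) = 11952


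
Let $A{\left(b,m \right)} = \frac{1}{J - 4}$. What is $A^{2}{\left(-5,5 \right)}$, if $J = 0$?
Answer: $\frac{1}{16} \approx 0.0625$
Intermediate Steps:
$A{\left(b,m \right)} = - \frac{1}{4}$ ($A{\left(b,m \right)} = \frac{1}{0 - 4} = \frac{1}{-4} = - \frac{1}{4}$)
$A^{2}{\left(-5,5 \right)} = \left(- \frac{1}{4}\right)^{2} = \frac{1}{16}$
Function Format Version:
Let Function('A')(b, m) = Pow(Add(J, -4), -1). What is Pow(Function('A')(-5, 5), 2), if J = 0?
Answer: Rational(1, 16) ≈ 0.062500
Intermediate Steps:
Function('A')(b, m) = Rational(-1, 4) (Function('A')(b, m) = Pow(Add(0, -4), -1) = Pow(-4, -1) = Rational(-1, 4))
Pow(Function('A')(-5, 5), 2) = Pow(Rational(-1, 4), 2) = Rational(1, 16)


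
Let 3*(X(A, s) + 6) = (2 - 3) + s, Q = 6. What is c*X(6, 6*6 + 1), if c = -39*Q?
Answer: -1404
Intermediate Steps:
X(A, s) = -19/3 + s/3 (X(A, s) = -6 + ((2 - 3) + s)/3 = -6 + (-1 + s)/3 = -6 + (-⅓ + s/3) = -19/3 + s/3)
c = -234 (c = -39*6 = -234)
c*X(6, 6*6 + 1) = -234*(-19/3 + (6*6 + 1)/3) = -234*(-19/3 + (36 + 1)/3) = -234*(-19/3 + (⅓)*37) = -234*(-19/3 + 37/3) = -234*6 = -1404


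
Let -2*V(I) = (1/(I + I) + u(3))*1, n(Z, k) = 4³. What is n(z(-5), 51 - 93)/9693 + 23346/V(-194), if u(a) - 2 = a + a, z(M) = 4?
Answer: -175602997136/30077379 ≈ -5838.4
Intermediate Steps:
u(a) = 2 + 2*a (u(a) = 2 + (a + a) = 2 + 2*a)
n(Z, k) = 64
V(I) = -4 - 1/(4*I) (V(I) = -(1/(I + I) + (2 + 2*3))/2 = -(1/(2*I) + (2 + 6))/2 = -(1/(2*I) + 8)/2 = -(8 + 1/(2*I))/2 = -4 - 1/(4*I))
n(z(-5), 51 - 93)/9693 + 23346/V(-194) = 64/9693 + 23346/(-4 - ¼/(-194)) = 64*(1/9693) + 23346/(-4 - ¼*(-1/194)) = 64/9693 + 23346/(-4 + 1/776) = 64/9693 + 23346/(-3103/776) = 64/9693 + 23346*(-776/3103) = 64/9693 - 18116496/3103 = -175602997136/30077379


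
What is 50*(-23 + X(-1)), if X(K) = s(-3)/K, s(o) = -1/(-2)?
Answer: -1175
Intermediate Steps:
s(o) = 1/2 (s(o) = -1*(-1/2) = 1/2)
X(K) = 1/(2*K)
50*(-23 + X(-1)) = 50*(-23 + (1/2)/(-1)) = 50*(-23 + (1/2)*(-1)) = 50*(-23 - 1/2) = 50*(-47/2) = -1175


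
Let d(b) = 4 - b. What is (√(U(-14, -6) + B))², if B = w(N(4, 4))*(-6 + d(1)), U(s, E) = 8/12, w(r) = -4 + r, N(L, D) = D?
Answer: ⅔ ≈ 0.66667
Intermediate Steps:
U(s, E) = ⅔ (U(s, E) = 8*(1/12) = ⅔)
B = 0 (B = (-4 + 4)*(-6 + (4 - 1*1)) = 0*(-6 + (4 - 1)) = 0*(-6 + 3) = 0*(-3) = 0)
(√(U(-14, -6) + B))² = (√(⅔ + 0))² = (√(⅔))² = (√6/3)² = ⅔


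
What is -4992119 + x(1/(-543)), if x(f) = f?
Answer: -2710720618/543 ≈ -4.9921e+6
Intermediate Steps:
-4992119 + x(1/(-543)) = -4992119 + 1/(-543) = -4992119 - 1/543 = -2710720618/543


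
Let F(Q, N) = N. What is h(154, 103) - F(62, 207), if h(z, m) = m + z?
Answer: 50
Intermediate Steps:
h(154, 103) - F(62, 207) = (103 + 154) - 1*207 = 257 - 207 = 50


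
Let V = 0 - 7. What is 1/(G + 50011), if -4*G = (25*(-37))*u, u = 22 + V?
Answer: 4/213919 ≈ 1.8699e-5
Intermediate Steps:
V = -7
u = 15 (u = 22 - 7 = 15)
G = 13875/4 (G = -25*(-37)*15/4 = -(-925)*15/4 = -1/4*(-13875) = 13875/4 ≈ 3468.8)
1/(G + 50011) = 1/(13875/4 + 50011) = 1/(213919/4) = 4/213919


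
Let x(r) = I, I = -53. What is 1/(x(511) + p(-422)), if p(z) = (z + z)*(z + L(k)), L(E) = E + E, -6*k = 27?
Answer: 1/363711 ≈ 2.7494e-6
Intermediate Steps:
k = -9/2 (k = -⅙*27 = -9/2 ≈ -4.5000)
L(E) = 2*E
x(r) = -53
p(z) = 2*z*(-9 + z) (p(z) = (z + z)*(z + 2*(-9/2)) = (2*z)*(z - 9) = (2*z)*(-9 + z) = 2*z*(-9 + z))
1/(x(511) + p(-422)) = 1/(-53 + 2*(-422)*(-9 - 422)) = 1/(-53 + 2*(-422)*(-431)) = 1/(-53 + 363764) = 1/363711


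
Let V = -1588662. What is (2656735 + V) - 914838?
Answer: 153235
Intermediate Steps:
(2656735 + V) - 914838 = (2656735 - 1588662) - 914838 = 1068073 - 914838 = 153235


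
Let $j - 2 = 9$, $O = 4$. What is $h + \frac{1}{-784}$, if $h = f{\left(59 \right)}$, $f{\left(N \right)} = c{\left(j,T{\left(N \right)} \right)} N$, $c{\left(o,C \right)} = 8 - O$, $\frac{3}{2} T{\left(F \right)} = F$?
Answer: $\frac{185023}{784} \approx 236.0$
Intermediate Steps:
$T{\left(F \right)} = \frac{2 F}{3}$
$j = 11$ ($j = 2 + 9 = 11$)
$c{\left(o,C \right)} = 4$ ($c{\left(o,C \right)} = 8 - 4 = 4$)
$f{\left(N \right)} = 4 N$
$h = 236$ ($h = 4 \cdot 59 = 236$)
$h + \frac{1}{-784} = 236 + \frac{1}{-784} = 236 - \frac{1}{784} = \frac{185023}{784}$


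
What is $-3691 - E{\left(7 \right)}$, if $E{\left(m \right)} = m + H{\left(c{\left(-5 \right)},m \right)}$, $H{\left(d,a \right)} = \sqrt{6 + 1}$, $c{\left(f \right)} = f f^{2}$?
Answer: $-3698 - \sqrt{7} \approx -3700.6$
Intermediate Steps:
$c{\left(f \right)} = f^{3}$
$H{\left(d,a \right)} = \sqrt{7}$
$E{\left(m \right)} = m + \sqrt{7}$
$-3691 - E{\left(7 \right)} = -3691 - \left(7 + \sqrt{7}\right) = -3698 - \sqrt{7}$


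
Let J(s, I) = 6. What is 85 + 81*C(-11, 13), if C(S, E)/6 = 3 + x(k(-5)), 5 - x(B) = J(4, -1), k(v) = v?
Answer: 1057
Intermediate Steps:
x(B) = -1 (x(B) = 5 - 1*6 = 5 - 6 = -1)
C(S, E) = 12 (C(S, E) = 6*(3 - 1) = 6*2 = 12)
85 + 81*C(-11, 13) = 85 + 81*12 = 85 + 972 = 1057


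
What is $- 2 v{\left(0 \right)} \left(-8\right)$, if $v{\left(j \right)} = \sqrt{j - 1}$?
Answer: $16 i \approx 16.0 i$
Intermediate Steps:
$v{\left(j \right)} = \sqrt{-1 + j}$
$- 2 v{\left(0 \right)} \left(-8\right) = - 2 \sqrt{-1 + 0} \left(-8\right) = - 2 \sqrt{-1} \left(-8\right) = - 2 i \left(-8\right) = 16 i$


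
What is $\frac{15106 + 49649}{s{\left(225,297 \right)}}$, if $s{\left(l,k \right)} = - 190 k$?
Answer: $- \frac{1439}{1254} \approx -1.1475$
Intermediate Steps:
$\frac{15106 + 49649}{s{\left(225,297 \right)}} = \frac{15106 + 49649}{\left(-190\right) 297} = \frac{64755}{-56430} = 64755 \left(- \frac{1}{56430}\right) = - \frac{1439}{1254}$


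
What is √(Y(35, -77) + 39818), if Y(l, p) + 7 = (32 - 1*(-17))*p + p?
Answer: √35961 ≈ 189.63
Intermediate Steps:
Y(l, p) = -7 + 50*p (Y(l, p) = -7 + ((32 - 1*(-17))*p + p) = -7 + ((32 + 17)*p + p) = -7 + (49*p + p) = -7 + 50*p)
√(Y(35, -77) + 39818) = √((-7 + 50*(-77)) + 39818) = √((-7 - 3850) + 39818) = √(-3857 + 39818) = √35961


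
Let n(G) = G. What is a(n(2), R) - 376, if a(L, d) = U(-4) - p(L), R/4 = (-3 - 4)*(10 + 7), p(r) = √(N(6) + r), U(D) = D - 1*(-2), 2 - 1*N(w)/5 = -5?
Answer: -378 - √37 ≈ -384.08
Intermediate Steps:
N(w) = 35 (N(w) = 10 - 5*(-5) = 10 + 25 = 35)
U(D) = 2 + D (U(D) = D + 2 = 2 + D)
p(r) = √(35 + r)
R = -476 (R = 4*((-3 - 4)*(10 + 7)) = 4*(-7*17) = 4*(-119) = -476)
a(L, d) = -2 - √(35 + L) (a(L, d) = (2 - 4) - √(35 + L) = -2 - √(35 + L))
a(n(2), R) - 376 = (-2 - √(35 + 2)) - 376 = (-2 - √37) - 376 = -378 - √37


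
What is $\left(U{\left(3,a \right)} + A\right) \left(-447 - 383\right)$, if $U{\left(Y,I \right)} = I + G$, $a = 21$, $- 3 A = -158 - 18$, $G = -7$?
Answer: $- \frac{180940}{3} \approx -60313.0$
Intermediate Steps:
$A = \frac{176}{3}$ ($A = - \frac{-158 - 18}{3} = \left(- \frac{1}{3}\right) \left(-176\right) = \frac{176}{3} \approx 58.667$)
$U{\left(Y,I \right)} = -7 + I$ ($U{\left(Y,I \right)} = I - 7 = -7 + I$)
$\left(U{\left(3,a \right)} + A\right) \left(-447 - 383\right) = \left(\left(-7 + 21\right) + \frac{176}{3}\right) \left(-447 - 383\right) = \left(14 + \frac{176}{3}\right) \left(-830\right) = \frac{218}{3} \left(-830\right) = - \frac{180940}{3}$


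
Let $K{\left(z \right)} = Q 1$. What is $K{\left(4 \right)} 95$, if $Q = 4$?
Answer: $380$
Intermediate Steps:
$K{\left(z \right)} = 4$ ($K{\left(z \right)} = 4 \cdot 1 = 4$)
$K{\left(4 \right)} 95 = 4 \cdot 95 = 380$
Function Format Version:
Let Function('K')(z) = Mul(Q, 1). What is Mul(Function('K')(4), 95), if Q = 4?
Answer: 380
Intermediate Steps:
Function('K')(z) = 4 (Function('K')(z) = Mul(4, 1) = 4)
Mul(Function('K')(4), 95) = Mul(4, 95) = 380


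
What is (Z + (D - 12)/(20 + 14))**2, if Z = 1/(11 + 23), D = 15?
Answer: 4/289 ≈ 0.013841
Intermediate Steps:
Z = 1/34 ≈ 0.029412
(Z + (D - 12)/(20 + 14))**2 = (1/34 + (15 - 12)/(20 + 14))**2 = (1/34 + 3/34)**2 = (2/17)**2 = 4/289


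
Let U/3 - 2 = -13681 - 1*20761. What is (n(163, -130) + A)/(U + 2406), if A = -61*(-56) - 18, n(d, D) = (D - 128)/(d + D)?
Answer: -18646/555027 ≈ -0.033595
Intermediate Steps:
n(d, D) = (-128 + D)/(D + d)
U = -103320 (U = 6 + 3*(-13681 - 1*20761) = 6 + 3*(-13681 - 20761) = 6 + 3*(-34442) = 6 - 103326 = -103320)
A = 3398 (A = 3416 - 18 = 3398)
(n(163, -130) + A)/(U + 2406) = ((-128 - 130)/(-130 + 163) + 3398)/(-103320 + 2406) = (-258/33 + 3398)/(-100914) = ((1/33)*(-258) + 3398)*(-1/100914) = (-86/11 + 3398)*(-1/100914) = (37292/11)*(-1/100914) = -18646/555027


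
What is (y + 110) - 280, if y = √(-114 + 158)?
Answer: -170 + 2*√11 ≈ -163.37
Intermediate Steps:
y = 2*√11 (y = √44 = 2*√11 ≈ 6.6332)
(y + 110) - 280 = (2*√11 + 110) - 280 = (110 + 2*√11) - 280 = -170 + 2*√11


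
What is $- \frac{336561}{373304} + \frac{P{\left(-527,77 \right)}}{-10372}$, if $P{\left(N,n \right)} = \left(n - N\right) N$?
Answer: $\frac{28833709735}{967977272} \approx 29.788$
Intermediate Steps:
$P{\left(N,n \right)} = N \left(n - N\right)$
$- \frac{336561}{373304} + \frac{P{\left(-527,77 \right)}}{-10372} = - \frac{336561}{373304} + \frac{\left(-527\right) \left(77 - -527\right)}{-10372} = \left(-336561\right) \frac{1}{373304} + - 527 \left(77 + 527\right) \left(- \frac{1}{10372}\right) = - \frac{336561}{373304} + \left(-527\right) 604 \left(- \frac{1}{10372}\right) = - \frac{336561}{373304} - - \frac{79577}{2593} = - \frac{336561}{373304} + \frac{79577}{2593} = \frac{28833709735}{967977272}$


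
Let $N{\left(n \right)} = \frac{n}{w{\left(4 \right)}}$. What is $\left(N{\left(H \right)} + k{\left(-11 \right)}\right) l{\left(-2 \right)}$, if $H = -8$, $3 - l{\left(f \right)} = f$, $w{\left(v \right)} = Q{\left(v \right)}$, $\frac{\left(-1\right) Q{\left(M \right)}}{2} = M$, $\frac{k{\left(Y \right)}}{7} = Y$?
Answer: $-380$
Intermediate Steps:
$k{\left(Y \right)} = 7 Y$
$Q{\left(M \right)} = - 2 M$
$w{\left(v \right)} = - 2 v$
$l{\left(f \right)} = 3 - f$
$N{\left(n \right)} = - \frac{n}{8}$ ($N{\left(n \right)} = \frac{n}{\left(-2\right) 4} = \frac{n}{-8} = n \left(- \frac{1}{8}\right) = - \frac{n}{8}$)
$\left(N{\left(H \right)} + k{\left(-11 \right)}\right) l{\left(-2 \right)} = \left(\left(- \frac{1}{8}\right) \left(-8\right) + 7 \left(-11\right)\right) \left(3 - -2\right) = \left(1 - 77\right) \left(3 + 2\right) = \left(-76\right) 5 = -380$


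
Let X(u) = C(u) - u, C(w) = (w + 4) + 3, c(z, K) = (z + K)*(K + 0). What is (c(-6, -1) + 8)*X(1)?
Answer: 105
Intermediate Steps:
c(z, K) = K*(K + z) (c(z, K) = (K + z)*K = K*(K + z))
C(w) = 7 + w (C(w) = (4 + w) + 3 = 7 + w)
X(u) = 7 (X(u) = (7 + u) - u = 7)
(c(-6, -1) + 8)*X(1) = (-(-1 - 6) + 8)*7 = (-1*(-7) + 8)*7 = (7 + 8)*7 = 15*7 = 105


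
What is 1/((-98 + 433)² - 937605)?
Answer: -1/825380 ≈ -1.2116e-6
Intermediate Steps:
1/((-98 + 433)² - 937605) = 1/(335² - 937605) = 1/(112225 - 937605) = 1/(-825380) = -1/825380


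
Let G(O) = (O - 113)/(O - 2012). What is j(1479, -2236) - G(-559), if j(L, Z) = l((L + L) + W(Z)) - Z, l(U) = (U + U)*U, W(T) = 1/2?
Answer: 30008163929/1714 ≈ 1.7508e+7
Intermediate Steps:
W(T) = 1/2
G(O) = (-113 + O)/(-2012 + O)
l(U) = 2*U**2 (l(U) = (2*U)*U = 2*U**2)
j(L, Z) = -Z + 2*(1/2 + 2*L)**2 (j(L, Z) = 2*((L + L) + 1/2)**2 - Z = 2*(2*L + 1/2)**2 - Z = 2*(1/2 + 2*L)**2 - Z = -Z + 2*(1/2 + 2*L)**2)
j(1479, -2236) - G(-559) = ((1 + 4*1479)**2/2 - 1*(-2236)) - (-113 - 559)/(-2012 - 559) = ((1 + 5916)**2/2 + 2236) - (-672)/(-2571) = ((1/2)*5917**2 + 2236) - (-1)*(-672)/2571 = ((1/2)*35010889 + 2236) - 1*224/857 = (35010889/2 + 2236) - 224/857 = 35015361/2 - 224/857 = 30008163929/1714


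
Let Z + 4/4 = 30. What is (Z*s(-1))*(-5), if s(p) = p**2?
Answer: -145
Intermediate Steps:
Z = 29 (Z = -1 + 30 = 29)
(Z*s(-1))*(-5) = (29*(-1)**2)*(-5) = (29*1)*(-5) = 29*(-5) = -145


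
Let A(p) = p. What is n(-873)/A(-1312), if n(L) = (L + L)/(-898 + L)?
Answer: -873/1161776 ≈ -0.00075144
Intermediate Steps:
n(L) = 2*L/(-898 + L) (n(L) = (2*L)/(-898 + L) = 2*L/(-898 + L))
n(-873)/A(-1312) = (2*(-873)/(-898 - 873))/(-1312) = (2*(-873)/(-1771))*(-1/1312) = (2*(-873)*(-1/1771))*(-1/1312) = (1746/1771)*(-1/1312) = -873/1161776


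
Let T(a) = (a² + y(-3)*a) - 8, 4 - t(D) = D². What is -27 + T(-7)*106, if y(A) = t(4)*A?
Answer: -22393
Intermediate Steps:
t(D) = 4 - D²
y(A) = -12*A (y(A) = (4 - 1*4²)*A = (4 - 1*16)*A = (4 - 16)*A = -12*A)
T(a) = -8 + a² + 36*a (T(a) = (a² + (-12*(-3))*a) - 8 = (a² + 36*a) - 8 = -8 + a² + 36*a)
-27 + T(-7)*106 = -27 + (-8 + (-7)² + 36*(-7))*106 = -27 + (-8 + 49 - 252)*106 = -27 - 211*106 = -27 - 22366 = -22393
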